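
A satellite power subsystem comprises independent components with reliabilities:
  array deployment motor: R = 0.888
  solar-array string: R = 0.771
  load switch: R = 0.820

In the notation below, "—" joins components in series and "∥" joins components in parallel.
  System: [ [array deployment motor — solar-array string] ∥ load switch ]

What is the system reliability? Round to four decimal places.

0.9432

Series (array deployment motor and solar-array string): 0.888000 × 0.771000 = 0.684648
Parallel ([0.684648] and load switch): 1 − (1 − 0.684648)(1 − 0.820000) = 0.9432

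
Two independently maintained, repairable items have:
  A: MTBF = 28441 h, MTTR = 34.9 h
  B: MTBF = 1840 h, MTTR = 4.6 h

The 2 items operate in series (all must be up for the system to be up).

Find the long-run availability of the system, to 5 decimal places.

A(A) = MTBF/(MTBF+MTTR) = 28441/(28441+34.9) = 0.998774
A(B) = MTBF/(MTBF+MTTR) = 1840/(1840+4.6) = 0.997506
Series availability: 0.998774 × 0.997506 = 0.99628

0.99628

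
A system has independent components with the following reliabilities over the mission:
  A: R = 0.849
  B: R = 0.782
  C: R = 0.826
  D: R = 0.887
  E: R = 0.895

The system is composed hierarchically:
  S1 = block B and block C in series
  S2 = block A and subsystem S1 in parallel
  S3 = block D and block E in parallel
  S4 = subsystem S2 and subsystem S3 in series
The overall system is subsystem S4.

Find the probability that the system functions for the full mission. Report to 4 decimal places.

0.9353

Series (B and C): 0.782000 × 0.826000 = 0.645932
Parallel (A and [0.645932]): 1 − (1 − 0.849000)(1 − 0.645932) = 0.946536
Parallel (D and E): 1 − (1 − 0.887000)(1 − 0.895000) = 0.988135
Series ([0.946536] and [0.988135]): 0.946536 × 0.988135 = 0.9353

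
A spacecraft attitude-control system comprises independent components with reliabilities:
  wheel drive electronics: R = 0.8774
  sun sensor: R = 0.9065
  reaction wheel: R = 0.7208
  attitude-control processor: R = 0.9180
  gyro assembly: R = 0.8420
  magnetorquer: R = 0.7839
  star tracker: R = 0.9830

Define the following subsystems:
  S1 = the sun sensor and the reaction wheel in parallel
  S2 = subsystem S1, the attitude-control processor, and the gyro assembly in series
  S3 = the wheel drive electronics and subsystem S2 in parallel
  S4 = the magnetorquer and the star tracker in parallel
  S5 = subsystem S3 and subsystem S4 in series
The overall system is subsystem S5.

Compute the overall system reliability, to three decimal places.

Parallel (sun sensor and reaction wheel): 1 − (1 − 0.90650)(1 − 0.72080) = 0.97389
Series ([0.97389], attitude-control processor, and gyro assembly): 0.97389 × 0.91800 × 0.84200 = 0.75277
Parallel (wheel drive electronics and [0.75277]): 1 − (1 − 0.87740)(1 − 0.75277) = 0.96969
Parallel (magnetorquer and star tracker): 1 − (1 − 0.78390)(1 − 0.98300) = 0.99633
Series ([0.96969] and [0.99633]): 0.96969 × 0.99633 = 0.966

0.966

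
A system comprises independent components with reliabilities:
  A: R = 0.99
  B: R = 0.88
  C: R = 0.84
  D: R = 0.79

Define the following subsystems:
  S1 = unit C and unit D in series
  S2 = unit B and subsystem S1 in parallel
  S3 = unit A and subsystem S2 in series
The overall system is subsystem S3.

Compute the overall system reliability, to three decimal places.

0.950

Series (C and D): 0.84000 × 0.79000 = 0.66360
Parallel (B and [0.66360]): 1 − (1 − 0.88000)(1 − 0.66360) = 0.95963
Series (A and [0.95963]): 0.99000 × 0.95963 = 0.950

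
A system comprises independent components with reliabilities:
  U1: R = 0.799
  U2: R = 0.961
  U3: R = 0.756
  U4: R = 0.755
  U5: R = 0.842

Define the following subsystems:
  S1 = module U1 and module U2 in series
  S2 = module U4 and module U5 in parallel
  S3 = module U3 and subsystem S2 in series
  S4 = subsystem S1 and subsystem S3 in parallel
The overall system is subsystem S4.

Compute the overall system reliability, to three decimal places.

0.937

Series (U1 and U2): 0.79900 × 0.96100 = 0.76784
Parallel (U4 and U5): 1 − (1 − 0.75500)(1 − 0.84200) = 0.96129
Series (U3 and [0.96129]): 0.75600 × 0.96129 = 0.72674
Parallel ([0.76784] and [0.72674]): 1 − (1 − 0.76784)(1 − 0.72674) = 0.937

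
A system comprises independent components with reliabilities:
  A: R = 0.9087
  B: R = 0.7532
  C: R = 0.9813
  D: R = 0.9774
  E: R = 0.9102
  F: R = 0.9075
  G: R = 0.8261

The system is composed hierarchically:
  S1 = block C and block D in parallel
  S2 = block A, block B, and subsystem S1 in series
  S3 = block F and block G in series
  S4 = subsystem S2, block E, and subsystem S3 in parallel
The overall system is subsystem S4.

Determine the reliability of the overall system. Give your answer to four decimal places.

0.9929

Parallel (C and D): 1 − (1 − 0.981300)(1 − 0.977400) = 0.999577
Series (A, B, and [0.999577]): 0.908700 × 0.753200 × 0.999577 = 0.684143
Series (F and G): 0.907500 × 0.826100 = 0.749686
Parallel ([0.684143], E, and [0.749686]): 1 − (1 − 0.684143)(1 − 0.910200)(1 − 0.749686) = 0.9929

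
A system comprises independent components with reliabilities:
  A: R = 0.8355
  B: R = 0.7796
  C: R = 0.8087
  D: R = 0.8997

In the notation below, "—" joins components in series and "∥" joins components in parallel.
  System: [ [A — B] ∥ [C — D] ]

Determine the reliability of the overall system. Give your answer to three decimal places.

Series (A and B): 0.83550 × 0.77960 = 0.65136
Series (C and D): 0.80870 × 0.89970 = 0.72759
Parallel ([0.65136] and [0.72759]): 1 − (1 − 0.65136)(1 − 0.72759) = 0.905

0.905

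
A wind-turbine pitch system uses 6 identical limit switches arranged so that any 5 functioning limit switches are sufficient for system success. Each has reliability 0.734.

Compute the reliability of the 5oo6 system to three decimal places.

R = Σ_{i=5}^{6} C(6,i) p^i (1−p)^{6−i} with p = 0.734
C(6,5)·0.734^5·0.266^1 = 0.34003
C(6,6)·0.734^6·0.266^0 = 0.15638
Sum = 0.496

0.496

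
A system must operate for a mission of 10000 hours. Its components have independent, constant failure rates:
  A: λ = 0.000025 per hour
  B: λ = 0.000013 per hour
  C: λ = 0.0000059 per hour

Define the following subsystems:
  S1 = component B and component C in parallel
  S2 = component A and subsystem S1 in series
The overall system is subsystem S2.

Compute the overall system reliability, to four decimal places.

R(A) = exp(−0.000025 × 10000) = 0.778801
R(B) = exp(−0.000013 × 10000) = 0.878095
R(C) = exp(−0.0000059 × 10000) = 0.942707
Parallel (B and C): 1 − (1 − 0.878095)(1 − 0.942707) = 0.993016
Series (A and [0.993016]): 0.778801 × 0.993016 = 0.7734

0.7734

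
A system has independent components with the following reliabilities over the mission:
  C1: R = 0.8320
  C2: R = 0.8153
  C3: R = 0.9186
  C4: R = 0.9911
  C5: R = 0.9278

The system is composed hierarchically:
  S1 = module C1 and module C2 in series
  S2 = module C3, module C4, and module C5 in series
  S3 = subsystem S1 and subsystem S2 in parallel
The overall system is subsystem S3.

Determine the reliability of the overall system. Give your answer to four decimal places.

0.9500

Series (C1 and C2): 0.832000 × 0.815300 = 0.678330
Series (C3, C4, and C5): 0.918600 × 0.991100 × 0.927800 = 0.844692
Parallel ([0.678330] and [0.844692]): 1 − (1 − 0.678330)(1 − 0.844692) = 0.9500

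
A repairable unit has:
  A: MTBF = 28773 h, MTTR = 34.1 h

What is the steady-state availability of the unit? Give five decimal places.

A(A) = MTBF/(MTBF+MTTR) = 28773/(28773+34.1) = 0.99882

0.99882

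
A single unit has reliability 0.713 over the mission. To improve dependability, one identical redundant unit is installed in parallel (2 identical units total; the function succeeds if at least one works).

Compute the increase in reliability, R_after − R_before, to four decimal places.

R_before = 0.713
R_after = 1 − (1 − 0.713)^2 = 0.9176
ΔR = 0.9176 − 0.713 = 0.2046

0.2046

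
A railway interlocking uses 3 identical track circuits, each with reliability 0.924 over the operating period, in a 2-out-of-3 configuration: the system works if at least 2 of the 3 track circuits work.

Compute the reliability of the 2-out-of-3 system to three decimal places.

R = Σ_{i=2}^{3} C(3,i) p^i (1−p)^{3−i} with p = 0.924
C(3,2)·0.924^2·0.076^1 = 0.19466
C(3,3)·0.924^3·0.076^0 = 0.78889
Sum = 0.984

0.984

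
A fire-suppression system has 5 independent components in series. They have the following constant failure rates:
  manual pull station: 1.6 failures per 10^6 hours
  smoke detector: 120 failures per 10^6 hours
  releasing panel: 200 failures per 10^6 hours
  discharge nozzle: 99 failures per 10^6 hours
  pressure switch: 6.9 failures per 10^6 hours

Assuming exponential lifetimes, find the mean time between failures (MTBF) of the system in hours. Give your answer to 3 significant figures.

Series of exponential components: λ_sys = Σ λ_i
λ_sys = 0.0000016 + 0.00012 + 0.00020 + 0.000099 + 0.0000069 = 4.2750e-04 /h
MTBF = 1 / λ_sys = 2340 h

2340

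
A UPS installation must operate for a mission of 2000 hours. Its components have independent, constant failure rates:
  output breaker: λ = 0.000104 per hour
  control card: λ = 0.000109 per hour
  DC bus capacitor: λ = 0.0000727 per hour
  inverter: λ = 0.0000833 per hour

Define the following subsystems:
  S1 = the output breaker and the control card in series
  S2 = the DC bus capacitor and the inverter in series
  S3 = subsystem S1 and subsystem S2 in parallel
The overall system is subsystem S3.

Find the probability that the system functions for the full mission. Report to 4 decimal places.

R(output breaker) = exp(−0.000104 × 2000) = 0.812207
R(control card) = exp(−0.000109 × 2000) = 0.804125
R(DC bus capacitor) = exp(−0.0000727 × 2000) = 0.864676
R(inverter) = exp(−0.0000833 × 2000) = 0.846538
Series (output breaker and control card): 0.812207 × 0.804125 = 0.653116
Series (DC bus capacitor and inverter): 0.864676 × 0.846538 = 0.731981
Parallel ([0.653116] and [0.731981]): 1 − (1 − 0.653116)(1 − 0.731981) = 0.9070

0.9070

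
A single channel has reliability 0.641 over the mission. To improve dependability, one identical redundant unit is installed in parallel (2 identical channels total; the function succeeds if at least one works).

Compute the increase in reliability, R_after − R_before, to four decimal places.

0.2301

R_before = 0.641
R_after = 1 − (1 − 0.641)^2 = 0.8711
ΔR = 0.8711 − 0.641 = 0.2301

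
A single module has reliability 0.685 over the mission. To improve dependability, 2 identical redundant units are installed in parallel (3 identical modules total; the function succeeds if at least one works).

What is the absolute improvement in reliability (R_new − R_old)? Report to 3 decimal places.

0.284

R_before = 0.685
R_after = 1 − (1 − 0.685)^3 = 0.969
ΔR = 0.969 − 0.685 = 0.284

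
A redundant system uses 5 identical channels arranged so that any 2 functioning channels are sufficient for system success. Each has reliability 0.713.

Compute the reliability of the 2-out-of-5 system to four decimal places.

0.9739

R = Σ_{i=2}^{5} C(5,i) p^i (1−p)^{5−i} with p = 0.713
C(5,2)·0.713^2·0.287^3 = 0.120178
C(5,3)·0.713^3·0.287^2 = 0.298561
C(5,4)·0.713^4·0.287^1 = 0.370860
C(5,5)·0.713^5·0.287^0 = 0.184267
Sum = 0.9739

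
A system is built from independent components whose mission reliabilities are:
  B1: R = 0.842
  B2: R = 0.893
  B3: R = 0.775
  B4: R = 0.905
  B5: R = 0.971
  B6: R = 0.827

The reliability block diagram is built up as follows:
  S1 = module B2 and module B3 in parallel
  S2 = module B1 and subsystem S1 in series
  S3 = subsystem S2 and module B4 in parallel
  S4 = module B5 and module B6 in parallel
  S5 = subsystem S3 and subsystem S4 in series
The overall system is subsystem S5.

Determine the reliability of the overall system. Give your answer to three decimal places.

Parallel (B2 and B3): 1 − (1 − 0.89300)(1 − 0.77500) = 0.97593
Series (B1 and [0.97593]): 0.84200 × 0.97593 = 0.82173
Parallel ([0.82173] and B4): 1 − (1 − 0.82173)(1 − 0.90500) = 0.98306
Parallel (B5 and B6): 1 − (1 − 0.97100)(1 − 0.82700) = 0.99498
Series ([0.98306] and [0.99498]): 0.98306 × 0.99498 = 0.978

0.978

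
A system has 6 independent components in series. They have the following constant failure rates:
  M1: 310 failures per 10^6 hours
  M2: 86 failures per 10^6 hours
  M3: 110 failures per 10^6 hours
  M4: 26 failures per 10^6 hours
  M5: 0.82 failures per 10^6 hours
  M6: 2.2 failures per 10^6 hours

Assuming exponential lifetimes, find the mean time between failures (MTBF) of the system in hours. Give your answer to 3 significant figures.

1870

Series of exponential components: λ_sys = Σ λ_i
λ_sys = 0.00031 + 0.000086 + 0.00011 + 0.000026 + 0.00000082 + 0.0000022 = 5.3502e-04 /h
MTBF = 1 / λ_sys = 1870 h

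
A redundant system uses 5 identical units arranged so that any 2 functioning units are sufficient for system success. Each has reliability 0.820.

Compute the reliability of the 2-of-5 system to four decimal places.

0.9955

R = Σ_{i=2}^{5} C(5,i) p^i (1−p)^{5−i} with p = 0.820
C(5,2)·0.820^2·0.180^3 = 0.039214
C(5,3)·0.820^3·0.180^2 = 0.178643
C(5,4)·0.820^4·0.180^1 = 0.406910
C(5,5)·0.820^5·0.180^0 = 0.370740
Sum = 0.9955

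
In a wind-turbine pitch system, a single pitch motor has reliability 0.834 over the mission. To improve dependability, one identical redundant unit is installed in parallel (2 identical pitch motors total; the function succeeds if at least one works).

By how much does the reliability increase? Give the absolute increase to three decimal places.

R_before = 0.834
R_after = 1 − (1 − 0.834)^2 = 0.972
ΔR = 0.972 − 0.834 = 0.138

0.138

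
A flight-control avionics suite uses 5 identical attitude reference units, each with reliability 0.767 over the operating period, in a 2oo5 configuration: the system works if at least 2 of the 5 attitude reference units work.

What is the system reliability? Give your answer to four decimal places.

0.9880

R = Σ_{i=2}^{5} C(5,i) p^i (1−p)^{5−i} with p = 0.767
C(5,2)·0.767^2·0.233^3 = 0.074415
C(5,3)·0.767^3·0.233^2 = 0.244962
C(5,4)·0.767^4·0.233^1 = 0.403188
C(5,5)·0.767^5·0.233^0 = 0.265446
Sum = 0.9880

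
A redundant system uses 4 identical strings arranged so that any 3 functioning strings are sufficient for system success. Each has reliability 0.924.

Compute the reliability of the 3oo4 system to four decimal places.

0.9688

R = Σ_{i=3}^{4} C(4,i) p^i (1−p)^{4−i} with p = 0.924
C(4,3)·0.924^3·0.076^1 = 0.239822
C(4,4)·0.924^4·0.076^0 = 0.728933
Sum = 0.9688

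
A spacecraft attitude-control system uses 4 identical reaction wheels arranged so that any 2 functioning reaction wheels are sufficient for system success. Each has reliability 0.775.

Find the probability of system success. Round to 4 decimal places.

R = Σ_{i=2}^{4} C(4,i) p^i (1−p)^{4−i} with p = 0.775
C(4,2)·0.775^2·0.225^2 = 0.182440
C(4,3)·0.775^3·0.225^1 = 0.418936
C(4,4)·0.775^4·0.225^0 = 0.360750
Sum = 0.9621

0.9621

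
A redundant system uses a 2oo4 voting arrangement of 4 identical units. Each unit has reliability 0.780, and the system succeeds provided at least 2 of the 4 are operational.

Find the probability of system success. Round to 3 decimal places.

0.964

R = Σ_{i=2}^{4} C(4,i) p^i (1−p)^{4−i} with p = 0.780
C(4,2)·0.780^2·0.220^2 = 0.17668
C(4,3)·0.780^3·0.220^1 = 0.41761
C(4,4)·0.780^4·0.220^0 = 0.37015
Sum = 0.964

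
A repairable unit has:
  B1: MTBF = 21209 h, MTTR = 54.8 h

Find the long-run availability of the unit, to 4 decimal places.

0.9974

A(B1) = MTBF/(MTBF+MTTR) = 21209/(21209+54.8) = 0.9974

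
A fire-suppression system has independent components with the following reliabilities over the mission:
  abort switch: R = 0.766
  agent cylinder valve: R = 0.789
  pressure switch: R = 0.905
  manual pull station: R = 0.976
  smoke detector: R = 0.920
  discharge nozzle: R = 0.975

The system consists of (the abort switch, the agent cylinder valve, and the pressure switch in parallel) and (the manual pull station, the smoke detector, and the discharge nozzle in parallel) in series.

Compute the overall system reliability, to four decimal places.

Parallel (abort switch, agent cylinder valve, and pressure switch): 1 − (1 − 0.766000)(1 − 0.789000)(1 − 0.905000) = 0.995309
Parallel (manual pull station, smoke detector, and discharge nozzle): 1 − (1 − 0.976000)(1 − 0.920000)(1 − 0.975000) = 0.999952
Series ([0.995309] and [0.999952]): 0.995309 × 0.999952 = 0.9953

0.9953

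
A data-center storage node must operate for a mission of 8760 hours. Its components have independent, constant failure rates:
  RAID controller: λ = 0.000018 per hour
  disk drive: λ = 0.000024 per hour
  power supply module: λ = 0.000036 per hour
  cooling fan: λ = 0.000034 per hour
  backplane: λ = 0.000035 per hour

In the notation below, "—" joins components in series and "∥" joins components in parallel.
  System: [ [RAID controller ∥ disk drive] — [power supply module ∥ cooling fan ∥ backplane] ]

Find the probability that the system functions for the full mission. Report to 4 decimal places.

0.9545

R(RAID controller) = exp(−0.000018 × 8760) = 0.854123
R(disk drive) = exp(−0.000024 × 8760) = 0.810390
R(power supply module) = exp(−0.000036 × 8760) = 0.729526
R(cooling fan) = exp(−0.000034 × 8760) = 0.742420
R(backplane) = exp(−0.000035 × 8760) = 0.735945
Parallel (RAID controller and disk drive): 1 − (1 − 0.854123)(1 − 0.810390) = 0.972340
Parallel (power supply module, cooling fan, and backplane): 1 − (1 − 0.729526)(1 − 0.742420)(1 − 0.735945) = 0.981604
Series ([0.972340] and [0.981604]): 0.972340 × 0.981604 = 0.9545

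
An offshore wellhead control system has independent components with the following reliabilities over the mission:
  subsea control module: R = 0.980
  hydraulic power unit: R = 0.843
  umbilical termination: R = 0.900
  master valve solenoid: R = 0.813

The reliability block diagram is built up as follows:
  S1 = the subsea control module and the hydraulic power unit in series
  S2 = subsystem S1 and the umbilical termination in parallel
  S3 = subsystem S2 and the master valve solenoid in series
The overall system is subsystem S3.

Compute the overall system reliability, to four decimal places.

Series (subsea control module and hydraulic power unit): 0.980000 × 0.843000 = 0.826140
Parallel ([0.826140] and umbilical termination): 1 − (1 − 0.826140)(1 − 0.900000) = 0.982614
Series ([0.982614] and master valve solenoid): 0.982614 × 0.813000 = 0.7989

0.7989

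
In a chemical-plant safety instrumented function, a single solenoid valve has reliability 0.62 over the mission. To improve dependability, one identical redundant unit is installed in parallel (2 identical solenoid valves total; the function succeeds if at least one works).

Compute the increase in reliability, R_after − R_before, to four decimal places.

0.2356

R_before = 0.62
R_after = 1 − (1 − 0.62)^2 = 0.8556
ΔR = 0.8556 − 0.62 = 0.2356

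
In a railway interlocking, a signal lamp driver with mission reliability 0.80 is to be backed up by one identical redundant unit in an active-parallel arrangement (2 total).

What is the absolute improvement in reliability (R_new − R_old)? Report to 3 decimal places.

0.160

R_before = 0.80
R_after = 1 − (1 − 0.80)^2 = 0.960
ΔR = 0.960 − 0.80 = 0.160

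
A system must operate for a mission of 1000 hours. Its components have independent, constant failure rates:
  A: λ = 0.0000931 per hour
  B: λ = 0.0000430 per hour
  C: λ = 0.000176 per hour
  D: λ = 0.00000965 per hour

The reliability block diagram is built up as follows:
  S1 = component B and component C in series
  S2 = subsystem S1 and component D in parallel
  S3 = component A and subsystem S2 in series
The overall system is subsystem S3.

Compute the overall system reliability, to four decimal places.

R(A) = exp(−0.0000931 × 1000) = 0.911102
R(B) = exp(−0.0000430 × 1000) = 0.957911
R(C) = exp(−0.000176 × 1000) = 0.838618
R(D) = exp(−0.00000965 × 1000) = 0.990396
Series (B and C): 0.957911 × 0.838618 = 0.803321
Parallel ([0.803321] and D): 1 − (1 − 0.803321)(1 − 0.990396) = 0.998111
Series (A and [0.998111]): 0.911102 × 0.998111 = 0.9094

0.9094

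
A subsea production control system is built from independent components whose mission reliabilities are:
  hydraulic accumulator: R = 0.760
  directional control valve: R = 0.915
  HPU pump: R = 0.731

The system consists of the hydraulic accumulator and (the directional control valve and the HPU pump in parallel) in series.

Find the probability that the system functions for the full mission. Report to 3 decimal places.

Parallel (directional control valve and HPU pump): 1 − (1 − 0.91500)(1 − 0.73100) = 0.97714
Series (hydraulic accumulator and [0.97714]): 0.76000 × 0.97714 = 0.743

0.743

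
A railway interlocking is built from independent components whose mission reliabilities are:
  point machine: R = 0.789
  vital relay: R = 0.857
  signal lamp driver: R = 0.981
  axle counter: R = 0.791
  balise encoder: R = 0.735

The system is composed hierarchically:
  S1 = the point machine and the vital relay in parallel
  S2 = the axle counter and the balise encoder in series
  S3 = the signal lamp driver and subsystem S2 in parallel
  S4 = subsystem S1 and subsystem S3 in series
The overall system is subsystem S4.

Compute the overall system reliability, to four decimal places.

0.9621

Parallel (point machine and vital relay): 1 − (1 − 0.789000)(1 − 0.857000) = 0.969827
Series (axle counter and balise encoder): 0.791000 × 0.735000 = 0.581385
Parallel (signal lamp driver and [0.581385]): 1 − (1 − 0.981000)(1 − 0.581385) = 0.992046
Series ([0.969827] and [0.992046]): 0.969827 × 0.992046 = 0.9621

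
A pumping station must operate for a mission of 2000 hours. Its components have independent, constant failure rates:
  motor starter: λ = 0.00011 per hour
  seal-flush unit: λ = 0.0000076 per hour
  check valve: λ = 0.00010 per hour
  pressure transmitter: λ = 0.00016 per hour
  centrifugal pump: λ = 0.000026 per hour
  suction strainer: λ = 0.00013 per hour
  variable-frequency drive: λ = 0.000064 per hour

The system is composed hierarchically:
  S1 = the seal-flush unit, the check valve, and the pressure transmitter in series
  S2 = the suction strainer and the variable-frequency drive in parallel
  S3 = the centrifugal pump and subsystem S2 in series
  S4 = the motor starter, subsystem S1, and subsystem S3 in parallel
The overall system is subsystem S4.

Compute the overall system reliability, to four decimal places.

0.9937

R(motor starter) = exp(−0.00011 × 2000) = 0.802519
R(seal-flush unit) = exp(−0.0000076 × 2000) = 0.984915
R(check valve) = exp(−0.00010 × 2000) = 0.818731
R(pressure transmitter) = exp(−0.00016 × 2000) = 0.726149
R(centrifugal pump) = exp(−0.000026 × 2000) = 0.949329
R(suction strainer) = exp(−0.00013 × 2000) = 0.771052
R(variable-frequency drive) = exp(−0.000064 × 2000) = 0.879853
Series (seal-flush unit, check valve, and pressure transmitter): 0.984915 × 0.818731 × 0.726149 = 0.585552
Parallel (suction strainer and variable-frequency drive): 1 − (1 − 0.771052)(1 − 0.879853) = 0.972493
Series (centrifugal pump and [0.972493]): 0.949329 × 0.972493 = 0.923216
Parallel (motor starter, [0.585552], and [0.923216]): 1 − (1 − 0.802519)(1 − 0.585552)(1 − 0.923216) = 0.9937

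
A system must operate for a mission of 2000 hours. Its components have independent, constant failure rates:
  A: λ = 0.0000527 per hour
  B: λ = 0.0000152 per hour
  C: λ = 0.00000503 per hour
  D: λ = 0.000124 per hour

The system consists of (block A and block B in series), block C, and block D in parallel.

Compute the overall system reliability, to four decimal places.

R(A) = exp(−0.0000527 × 2000) = 0.899964
R(B) = exp(−0.0000152 × 2000) = 0.970057
R(C) = exp(−0.00000503 × 2000) = 0.989990
R(D) = exp(−0.000124 × 2000) = 0.780360
Series (A and B): 0.899964 × 0.970057 = 0.873016
Parallel ([0.873016], C, and D): 1 − (1 − 0.873016)(1 − 0.989990)(1 − 0.780360) = 0.9997

0.9997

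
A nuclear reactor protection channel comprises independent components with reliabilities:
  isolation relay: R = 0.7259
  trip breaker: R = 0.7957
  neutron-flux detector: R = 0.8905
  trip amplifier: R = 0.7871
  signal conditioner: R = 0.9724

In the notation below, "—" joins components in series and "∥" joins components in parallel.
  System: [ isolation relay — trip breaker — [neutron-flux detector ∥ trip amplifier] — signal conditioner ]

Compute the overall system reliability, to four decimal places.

0.5486

Parallel (neutron-flux detector and trip amplifier): 1 − (1 − 0.890500)(1 − 0.787100) = 0.976687
Series (isolation relay, trip breaker, [0.976687], and signal conditioner): 0.725900 × 0.795700 × 0.976687 × 0.972400 = 0.5486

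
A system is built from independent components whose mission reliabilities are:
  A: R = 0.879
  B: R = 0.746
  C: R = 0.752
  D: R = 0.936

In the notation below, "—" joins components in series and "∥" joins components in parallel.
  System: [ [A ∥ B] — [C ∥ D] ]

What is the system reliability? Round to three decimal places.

Parallel (A and B): 1 − (1 − 0.87900)(1 − 0.74600) = 0.96927
Parallel (C and D): 1 − (1 − 0.75200)(1 − 0.93600) = 0.98413
Series ([0.96927] and [0.98413]): 0.96927 × 0.98413 = 0.954

0.954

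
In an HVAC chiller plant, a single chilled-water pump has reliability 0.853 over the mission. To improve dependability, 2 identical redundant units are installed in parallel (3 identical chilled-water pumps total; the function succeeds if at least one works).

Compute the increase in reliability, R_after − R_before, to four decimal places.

0.1438

R_before = 0.853
R_after = 1 − (1 − 0.853)^3 = 0.9968
ΔR = 0.9968 − 0.853 = 0.1438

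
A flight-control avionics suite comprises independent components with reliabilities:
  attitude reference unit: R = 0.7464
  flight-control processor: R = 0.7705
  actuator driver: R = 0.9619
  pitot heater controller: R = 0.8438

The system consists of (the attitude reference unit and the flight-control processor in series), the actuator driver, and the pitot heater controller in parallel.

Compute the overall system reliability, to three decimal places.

Series (attitude reference unit and flight-control processor): 0.74640 × 0.77050 = 0.57510
Parallel ([0.57510], actuator driver, and pitot heater controller): 1 − (1 − 0.57510)(1 − 0.96190)(1 − 0.84380) = 0.997

0.997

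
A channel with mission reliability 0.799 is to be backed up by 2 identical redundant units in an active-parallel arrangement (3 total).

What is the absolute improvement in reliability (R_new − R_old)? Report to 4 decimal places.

R_before = 0.799
R_after = 1 − (1 − 0.799)^3 = 0.9919
ΔR = 0.9919 − 0.799 = 0.1929

0.1929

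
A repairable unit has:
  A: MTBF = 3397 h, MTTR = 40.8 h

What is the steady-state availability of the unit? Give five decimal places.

0.98813

A(A) = MTBF/(MTBF+MTTR) = 3397/(3397+40.8) = 0.98813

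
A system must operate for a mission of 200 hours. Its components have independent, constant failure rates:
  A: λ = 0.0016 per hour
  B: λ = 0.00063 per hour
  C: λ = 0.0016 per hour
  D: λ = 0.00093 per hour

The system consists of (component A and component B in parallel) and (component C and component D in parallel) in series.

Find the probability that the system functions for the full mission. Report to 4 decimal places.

R(A) = exp(−0.0016 × 200) = 0.726149
R(B) = exp(−0.00063 × 200) = 0.881615
R(C) = exp(−0.0016 × 200) = 0.726149
R(D) = exp(−0.00093 × 200) = 0.830274
Parallel (A and B): 1 − (1 − 0.726149)(1 − 0.881615) = 0.967580
Parallel (C and D): 1 − (1 − 0.726149)(1 − 0.830274) = 0.953520
Series ([0.967580] and [0.953520]): 0.967580 × 0.953520 = 0.9226

0.9226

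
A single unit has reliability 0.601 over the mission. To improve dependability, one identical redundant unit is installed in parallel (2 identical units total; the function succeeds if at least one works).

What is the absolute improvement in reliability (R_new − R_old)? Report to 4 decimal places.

0.2398

R_before = 0.601
R_after = 1 − (1 − 0.601)^2 = 0.8408
ΔR = 0.8408 − 0.601 = 0.2398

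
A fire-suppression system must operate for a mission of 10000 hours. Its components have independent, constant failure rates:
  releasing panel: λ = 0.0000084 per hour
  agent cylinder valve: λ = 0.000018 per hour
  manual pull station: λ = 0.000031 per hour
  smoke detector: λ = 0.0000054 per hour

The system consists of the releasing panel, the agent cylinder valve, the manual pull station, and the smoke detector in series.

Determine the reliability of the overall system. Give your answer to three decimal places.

R(releasing panel) = exp(−0.0000084 × 10000) = 0.91943
R(agent cylinder valve) = exp(−0.000018 × 10000) = 0.83527
R(manual pull station) = exp(−0.000031 × 10000) = 0.73345
R(smoke detector) = exp(−0.0000054 × 10000) = 0.94743
Series (releasing panel, agent cylinder valve, manual pull station, and smoke detector): 0.91943 × 0.83527 × 0.73345 × 0.94743 = 0.534

0.534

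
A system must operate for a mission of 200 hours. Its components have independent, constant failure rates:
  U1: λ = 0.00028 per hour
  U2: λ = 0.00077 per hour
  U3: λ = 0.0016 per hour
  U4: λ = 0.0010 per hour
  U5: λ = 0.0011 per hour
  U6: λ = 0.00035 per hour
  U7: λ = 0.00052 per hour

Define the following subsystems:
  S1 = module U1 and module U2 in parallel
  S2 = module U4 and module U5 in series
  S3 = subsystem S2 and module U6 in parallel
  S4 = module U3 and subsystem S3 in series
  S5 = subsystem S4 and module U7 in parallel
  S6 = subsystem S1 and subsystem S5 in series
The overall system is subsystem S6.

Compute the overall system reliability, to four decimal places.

0.9637

R(U1) = exp(−0.00028 × 200) = 0.945539
R(U2) = exp(−0.00077 × 200) = 0.857272
R(U3) = exp(−0.0016 × 200) = 0.726149
R(U4) = exp(−0.0010 × 200) = 0.818731
R(U5) = exp(−0.0011 × 200) = 0.802519
R(U6) = exp(−0.00035 × 200) = 0.932394
R(U7) = exp(−0.00052 × 200) = 0.901225
Parallel (U1 and U2): 1 − (1 − 0.945539)(1 − 0.857272) = 0.992227
Series (U4 and U5): 0.818731 × 0.802519 = 0.657047
Parallel ([0.657047] and U6): 1 − (1 − 0.657047)(1 − 0.932394) = 0.976814
Series (U3 and [0.976814]): 0.726149 × 0.976814 = 0.709313
Parallel ([0.709313] and U7): 1 − (1 − 0.709313)(1 − 0.901225) = 0.971287
Series ([0.992227] and [0.971287]): 0.992227 × 0.971287 = 0.9637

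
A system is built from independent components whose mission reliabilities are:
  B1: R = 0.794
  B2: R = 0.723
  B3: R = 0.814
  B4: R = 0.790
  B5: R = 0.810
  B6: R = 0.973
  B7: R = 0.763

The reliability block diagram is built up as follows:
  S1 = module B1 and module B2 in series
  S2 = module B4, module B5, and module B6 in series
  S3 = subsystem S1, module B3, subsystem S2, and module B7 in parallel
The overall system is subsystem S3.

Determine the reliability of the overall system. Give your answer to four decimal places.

0.9929

Series (B1 and B2): 0.794000 × 0.723000 = 0.574062
Series (B4, B5, and B6): 0.790000 × 0.810000 × 0.973000 = 0.622623
Parallel ([0.574062], B3, [0.622623], and B7): 1 − (1 − 0.574062)(1 − 0.814000)(1 − 0.622623)(1 − 0.763000) = 0.9929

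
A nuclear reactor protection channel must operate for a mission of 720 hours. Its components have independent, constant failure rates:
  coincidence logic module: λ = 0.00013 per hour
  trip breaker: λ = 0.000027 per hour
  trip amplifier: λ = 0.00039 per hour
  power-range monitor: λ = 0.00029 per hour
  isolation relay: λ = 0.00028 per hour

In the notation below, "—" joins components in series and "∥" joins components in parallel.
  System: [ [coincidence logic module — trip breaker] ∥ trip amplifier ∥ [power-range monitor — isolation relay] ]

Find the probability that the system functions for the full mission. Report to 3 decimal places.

R(coincidence logic module) = exp(−0.00013 × 720) = 0.91065
R(trip breaker) = exp(−0.000027 × 720) = 0.98075
R(trip amplifier) = exp(−0.00039 × 720) = 0.75518
R(power-range monitor) = exp(−0.00029 × 720) = 0.81156
R(isolation relay) = exp(−0.00028 × 720) = 0.81742
Series (coincidence logic module and trip breaker): 0.91065 × 0.98075 = 0.89312
Series (power-range monitor and isolation relay): 0.81156 × 0.81742 = 0.66339
Parallel ([0.89312], trip amplifier, and [0.66339]): 1 − (1 − 0.89312)(1 − 0.75518)(1 − 0.66339) = 0.991

0.991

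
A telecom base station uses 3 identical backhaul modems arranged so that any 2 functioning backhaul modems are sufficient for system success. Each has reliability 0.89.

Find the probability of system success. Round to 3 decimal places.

0.966

R = Σ_{i=2}^{3} C(3,i) p^i (1−p)^{3−i} with p = 0.89
C(3,2)·0.89^2·0.11^1 = 0.26139
C(3,3)·0.89^3·0.11^0 = 0.70497
Sum = 0.966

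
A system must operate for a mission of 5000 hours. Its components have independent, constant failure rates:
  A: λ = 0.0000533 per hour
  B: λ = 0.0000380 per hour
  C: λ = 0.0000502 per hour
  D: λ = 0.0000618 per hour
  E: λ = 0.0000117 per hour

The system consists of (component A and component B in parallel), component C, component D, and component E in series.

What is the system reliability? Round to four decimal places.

0.5169

R(A) = exp(−0.0000533 × 5000) = 0.766056
R(B) = exp(−0.0000380 × 5000) = 0.826959
R(C) = exp(−0.0000502 × 5000) = 0.778022
R(D) = exp(−0.0000618 × 5000) = 0.734181
R(E) = exp(−0.0000117 × 5000) = 0.943178
Parallel (A and B): 1 − (1 − 0.766056)(1 − 0.826959) = 0.959518
Series ([0.959518], C, D, and E): 0.959518 × 0.778022 × 0.734181 × 0.943178 = 0.5169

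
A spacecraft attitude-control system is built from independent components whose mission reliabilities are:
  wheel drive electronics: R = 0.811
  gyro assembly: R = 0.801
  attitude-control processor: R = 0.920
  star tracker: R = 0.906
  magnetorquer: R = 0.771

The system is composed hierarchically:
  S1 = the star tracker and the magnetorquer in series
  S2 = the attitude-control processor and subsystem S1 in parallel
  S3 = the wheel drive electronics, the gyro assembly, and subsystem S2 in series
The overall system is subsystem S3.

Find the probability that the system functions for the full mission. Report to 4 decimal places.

Series (star tracker and magnetorquer): 0.906000 × 0.771000 = 0.698526
Parallel (attitude-control processor and [0.698526]): 1 − (1 − 0.920000)(1 − 0.698526) = 0.975882
Series (wheel drive electronics, gyro assembly, and [0.975882]): 0.811000 × 0.801000 × 0.975882 = 0.6339

0.6339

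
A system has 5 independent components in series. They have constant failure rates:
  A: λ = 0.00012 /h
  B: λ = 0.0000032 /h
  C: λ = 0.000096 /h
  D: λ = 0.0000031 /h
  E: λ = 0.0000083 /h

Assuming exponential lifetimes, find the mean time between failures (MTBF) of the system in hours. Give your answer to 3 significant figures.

Series of exponential components: λ_sys = Σ λ_i
λ_sys = 0.00012 + 0.0000032 + 0.000096 + 0.0000031 + 0.0000083 = 2.3060e-04 /h
MTBF = 1 / λ_sys = 4340 h

4340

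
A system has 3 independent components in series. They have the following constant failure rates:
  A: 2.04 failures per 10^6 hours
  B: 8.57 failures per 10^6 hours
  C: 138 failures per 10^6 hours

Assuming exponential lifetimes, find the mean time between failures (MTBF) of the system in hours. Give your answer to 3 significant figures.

Series of exponential components: λ_sys = Σ λ_i
λ_sys = 0.00000204 + 0.00000857 + 0.000138 = 1.4861e-04 /h
MTBF = 1 / λ_sys = 6730 h

6730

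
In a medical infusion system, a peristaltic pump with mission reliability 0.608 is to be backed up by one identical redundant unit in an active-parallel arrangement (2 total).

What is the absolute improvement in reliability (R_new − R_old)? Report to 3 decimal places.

R_before = 0.608
R_after = 1 − (1 − 0.608)^2 = 0.846
ΔR = 0.846 − 0.608 = 0.238

0.238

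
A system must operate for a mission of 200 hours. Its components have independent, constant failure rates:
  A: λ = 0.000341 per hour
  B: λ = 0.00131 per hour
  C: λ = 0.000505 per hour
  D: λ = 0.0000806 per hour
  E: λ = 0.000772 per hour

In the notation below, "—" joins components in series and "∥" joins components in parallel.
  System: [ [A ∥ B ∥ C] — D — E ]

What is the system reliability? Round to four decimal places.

0.8420

R(A) = exp(−0.000341 × 200) = 0.934074
R(B) = exp(−0.00131 × 200) = 0.769511
R(C) = exp(−0.000505 × 200) = 0.903933
R(D) = exp(−0.0000806 × 200) = 0.984009
R(E) = exp(−0.000772 × 200) = 0.856929
Parallel (A, B, and C): 1 − (1 − 0.934074)(1 − 0.769511)(1 − 0.903933) = 0.998540
Series ([0.998540], D, and E): 0.998540 × 0.984009 × 0.856929 = 0.8420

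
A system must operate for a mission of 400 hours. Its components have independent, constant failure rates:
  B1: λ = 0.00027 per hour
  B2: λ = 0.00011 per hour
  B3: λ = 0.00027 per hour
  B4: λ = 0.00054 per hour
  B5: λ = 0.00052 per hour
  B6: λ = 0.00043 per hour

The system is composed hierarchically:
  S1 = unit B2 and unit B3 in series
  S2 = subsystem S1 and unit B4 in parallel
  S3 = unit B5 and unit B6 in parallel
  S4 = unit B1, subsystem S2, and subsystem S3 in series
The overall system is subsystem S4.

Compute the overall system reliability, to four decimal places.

R(B1) = exp(−0.00027 × 400) = 0.897628
R(B2) = exp(−0.00011 × 400) = 0.956954
R(B3) = exp(−0.00027 × 400) = 0.897628
R(B4) = exp(−0.00054 × 400) = 0.805735
R(B5) = exp(−0.00052 × 400) = 0.812207
R(B6) = exp(−0.00043 × 400) = 0.841979
Series (B2 and B3): 0.956954 × 0.897628 = 0.858989
Parallel ([0.858989] and B4): 1 − (1 − 0.858989)(1 − 0.805735) = 0.972606
Parallel (B5 and B6): 1 − (1 − 0.812207)(1 − 0.841979) = 0.970325
Series (B1, [0.972606], and [0.970325]): 0.897628 × 0.972606 × 0.970325 = 0.8471

0.8471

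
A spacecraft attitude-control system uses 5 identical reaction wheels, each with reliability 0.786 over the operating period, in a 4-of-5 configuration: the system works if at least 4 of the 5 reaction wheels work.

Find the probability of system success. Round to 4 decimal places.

0.7084

R = Σ_{i=4}^{5} C(5,i) p^i (1−p)^{5−i} with p = 0.786
C(5,4)·0.786^4·0.214^1 = 0.408389
C(5,5)·0.786^5·0.214^0 = 0.299994
Sum = 0.7084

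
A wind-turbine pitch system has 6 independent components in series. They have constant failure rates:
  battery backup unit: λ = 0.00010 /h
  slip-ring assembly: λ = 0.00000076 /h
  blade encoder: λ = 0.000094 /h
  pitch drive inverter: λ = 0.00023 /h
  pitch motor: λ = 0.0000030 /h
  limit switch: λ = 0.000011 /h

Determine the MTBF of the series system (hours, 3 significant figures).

2280

Series of exponential components: λ_sys = Σ λ_i
λ_sys = 0.00010 + 0.00000076 + 0.000094 + 0.00023 + 0.0000030 + 0.000011 = 4.3876e-04 /h
MTBF = 1 / λ_sys = 2280 h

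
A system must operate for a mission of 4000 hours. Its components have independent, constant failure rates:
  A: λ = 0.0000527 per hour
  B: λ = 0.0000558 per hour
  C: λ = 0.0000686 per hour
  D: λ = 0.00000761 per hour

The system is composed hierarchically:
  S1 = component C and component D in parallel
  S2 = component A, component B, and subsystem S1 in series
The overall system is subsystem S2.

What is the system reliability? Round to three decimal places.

0.643

R(A) = exp(−0.0000527 × 4000) = 0.80994
R(B) = exp(−0.0000558 × 4000) = 0.79995
R(C) = exp(−0.0000686 × 4000) = 0.76003
R(D) = exp(−0.00000761 × 4000) = 0.97002
Parallel (C and D): 1 − (1 − 0.76003)(1 − 0.97002) = 0.99281
Series (A, B, and [0.99281]): 0.80994 × 0.79995 × 0.99281 = 0.643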